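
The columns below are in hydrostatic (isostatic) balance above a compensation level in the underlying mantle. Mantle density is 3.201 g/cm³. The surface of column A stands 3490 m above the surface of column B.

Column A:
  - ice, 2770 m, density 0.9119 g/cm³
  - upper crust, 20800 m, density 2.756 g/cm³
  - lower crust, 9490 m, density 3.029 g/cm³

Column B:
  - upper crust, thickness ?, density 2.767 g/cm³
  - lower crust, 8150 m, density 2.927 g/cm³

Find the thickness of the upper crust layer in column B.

Take the compensation level at the base of the deeper column (depth z_c below the surface of column A) and equate Σ ρ_i t_i down to z_c; mantle fills any gap and the z_c terms cancel.
Column A: 2770×0.9119 + 20800×2.756 + 9490×3.029 + (z_c − 33060)×3.201
Column B: 3490×0 + x×2.767 + 8150×2.927 + (z_c − 3490 − 8150 − x)×3.201
The z_c×3.201 term appears on both sides and cancels. Collect the known terms of each column as K = Σ(ρt)_known − 3.201 × (depth of known layers): K_A = 88595.973 − 3.201×33060 = −17229.087; K_B = 23855.05 − 3.201×(3490 + 8150) = −13404.59.
Balance: K_A = K_B − x×(3.201 − 2.767), so x = (K_B − K_A)/(3.201 − 2.767) = 3824.5/0.434 = 8810 m.

8810 m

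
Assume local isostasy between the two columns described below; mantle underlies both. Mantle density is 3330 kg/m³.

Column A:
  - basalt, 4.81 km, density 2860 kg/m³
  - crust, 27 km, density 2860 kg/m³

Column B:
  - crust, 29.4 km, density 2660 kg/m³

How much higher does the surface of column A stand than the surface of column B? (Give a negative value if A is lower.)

−1.43 km

For any compensation level in the mantle, the mantle terms cancel and isostasy reduces to e = (Σt_A − Σt_B) − (Σ(ρt)_A − Σ(ρt)_B) / ρ_m.
Σt_A = 31.81 km; Σt_B = 29.4 km; Σ(ρt)_A = 90976.6; Σ(ρt)_B = 78204 (in km·kg/m³).
e = (31.81 − 29.4) − (90976.6 − 78204) / 3330 = −1.43 km.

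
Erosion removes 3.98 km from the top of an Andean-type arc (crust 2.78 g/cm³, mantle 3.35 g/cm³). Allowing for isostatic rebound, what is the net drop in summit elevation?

0.677 km

Rebound u = e ρ_c/ρ_m = 3.98 km × 2.78/3.35 = 3.303 km.
Net surface drop = e − u = 3.98 km − 3.303 km = e (ρ_m − ρ_c)/ρ_m = 0.677 km.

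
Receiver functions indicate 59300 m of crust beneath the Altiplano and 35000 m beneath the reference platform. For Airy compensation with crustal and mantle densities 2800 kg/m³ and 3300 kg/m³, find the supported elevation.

3680 m

Excess crust Δ = 59300 m − 35000 m = 24300 m, split between elevation h and root r with h + r = Δ.
Airy balance ρ_c h = (ρ_m − ρ_c) r gives r = h ρ_c/(ρ_m − ρ_c), so h (1 + ρ_c/(ρ_m − ρ_c)) = Δ, i.e. h = Δ (ρ_m − ρ_c)/ρ_m.
h = 24300 m × 500/3300 = 3680 m.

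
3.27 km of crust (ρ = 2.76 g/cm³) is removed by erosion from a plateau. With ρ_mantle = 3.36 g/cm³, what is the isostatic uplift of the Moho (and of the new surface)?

Unloading: uplift u = e ρ_c/ρ_m = 3.27 km × 2.76/3.36 = 2.69 km.

2.69 km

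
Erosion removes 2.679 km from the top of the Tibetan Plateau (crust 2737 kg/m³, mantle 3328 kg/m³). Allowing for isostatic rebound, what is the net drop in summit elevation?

Rebound u = e ρ_c/ρ_m = 2.679 km × 2737/3328 = 2.203 km.
Net surface drop = e − u = 2.679 km − 2.203 km = e (ρ_m − ρ_c)/ρ_m = 0.476 km.

0.476 km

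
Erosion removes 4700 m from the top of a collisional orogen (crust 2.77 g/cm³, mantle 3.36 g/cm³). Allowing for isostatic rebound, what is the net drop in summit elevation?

825 m

Rebound u = e ρ_c/ρ_m = 4700 m × 2.77/3.36 = 3875 m.
Net surface drop = e − u = 4700 m − 3875 m = e (ρ_m − ρ_c)/ρ_m = 825 m.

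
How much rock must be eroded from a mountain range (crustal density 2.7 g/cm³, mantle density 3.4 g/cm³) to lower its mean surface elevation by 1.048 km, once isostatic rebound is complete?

Net drop Δ = e − u = e − e ρ_c/ρ_m = e (ρ_m − ρ_c)/ρ_m.
e = Δ ρ_m/(ρ_m − ρ_c) = 1.048 km × 3.4/0.7 = 5.09 km.

5.09 km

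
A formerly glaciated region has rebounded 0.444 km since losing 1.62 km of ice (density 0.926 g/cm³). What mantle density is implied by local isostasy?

3.38 g/cm³

ρ_m = ρ_ice t / u = 0.926 × 1.62 km/0.444 km = 3.38 g/cm³.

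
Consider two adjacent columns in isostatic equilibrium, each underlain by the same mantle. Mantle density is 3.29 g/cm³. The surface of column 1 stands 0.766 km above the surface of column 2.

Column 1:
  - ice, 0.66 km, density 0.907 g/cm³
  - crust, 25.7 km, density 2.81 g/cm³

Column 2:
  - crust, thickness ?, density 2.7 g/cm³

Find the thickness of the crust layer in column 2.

19.3 km

Take the compensation level at the base of the deeper column (depth z_c below the surface of column 1) and equate Σ ρ_i t_i down to z_c; mantle fills any gap and the z_c terms cancel.
Column 1: 0.66×0.907 + 25.7×2.81 + (z_c − 26.36)×3.29
Column 2: 0.766×0 + x×2.7 + (z_c − 0.766 − 0 − x)×3.29
The z_c×3.29 term appears on both sides and cancels. Collect the known terms of each column as K = Σ(ρt)_known − 3.29 × (depth of known layers): K_1 = 72.81562 − 3.29×26.36 = −13.90878; K_2 = 0 − 3.29×(0.766 + 0) = −2.52014.
Balance: K_1 = K_2 − x×(3.29 − 2.7), so x = (K_2 − K_1)/(3.29 − 2.7) = 11.3886/0.59 = 19.3 km.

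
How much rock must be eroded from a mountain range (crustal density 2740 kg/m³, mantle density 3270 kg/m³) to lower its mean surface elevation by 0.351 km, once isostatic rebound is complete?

Net drop Δ = e − u = e − e ρ_c/ρ_m = e (ρ_m − ρ_c)/ρ_m.
e = Δ ρ_m/(ρ_m − ρ_c) = 0.351 km × 3270/530 = 2.17 km.

2.17 km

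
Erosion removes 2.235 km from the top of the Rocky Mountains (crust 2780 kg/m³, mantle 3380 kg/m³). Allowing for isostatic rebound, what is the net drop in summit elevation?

0.397 km

Rebound u = e ρ_c/ρ_m = 2.235 km × 2780/3380 = 1.838 km.
Net surface drop = e − u = 2.235 km − 1.838 km = e (ρ_m − ρ_c)/ρ_m = 0.397 km.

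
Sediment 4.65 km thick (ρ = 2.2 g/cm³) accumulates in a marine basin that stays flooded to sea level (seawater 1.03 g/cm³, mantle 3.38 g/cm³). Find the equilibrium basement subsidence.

2.32 km

Submarine loading: the sediment displaces seawater, and the subsidence is in turn flooded, so s (ρ_m − ρ_w) = t (ρ_sed − ρ_w).
s = 4.65 km × (2.2 − 1.03) / (3.38 − 1.03) = 2.32 km.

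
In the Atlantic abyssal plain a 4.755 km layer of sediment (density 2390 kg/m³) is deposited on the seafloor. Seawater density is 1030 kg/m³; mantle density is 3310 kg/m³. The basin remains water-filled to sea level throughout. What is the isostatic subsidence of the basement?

2.84 km

Submarine loading: the sediment displaces seawater, and the subsidence is in turn flooded, so s (ρ_m − ρ_w) = t (ρ_sed − ρ_w).
s = 4.755 km × (2390 − 1030) / (3310 − 1030) = 2.84 km.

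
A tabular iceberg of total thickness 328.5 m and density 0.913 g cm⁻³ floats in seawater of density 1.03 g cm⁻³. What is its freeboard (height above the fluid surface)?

37.3 m

Floating equilibrium: submerged depth d = t ρ_obj/ρ_fluid = 328.5 m × 0.913/1.03 = 291.2 m.
Freeboard = t − d = 328.5 m − 291.2 m = 37.3 m.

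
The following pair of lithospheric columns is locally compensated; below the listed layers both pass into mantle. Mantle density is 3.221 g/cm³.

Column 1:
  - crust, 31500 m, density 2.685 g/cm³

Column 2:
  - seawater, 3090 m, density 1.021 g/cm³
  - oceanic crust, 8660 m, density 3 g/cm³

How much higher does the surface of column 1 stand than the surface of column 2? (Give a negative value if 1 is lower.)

2540 m

For any compensation level in the mantle, the mantle terms cancel and isostasy reduces to e = (Σt_1 − Σt_2) − (Σ(ρt)_1 − Σ(ρt)_2) / ρ_m.
Σt_1 = 31500 m; Σt_2 = 11750 m; Σ(ρt)_1 = 84577.5; Σ(ρt)_2 = 29134.89 (in m·g/cm³).
e = (31500 − 11750) − (84577.5 − 29134.89) / 3.221 = 2540 m.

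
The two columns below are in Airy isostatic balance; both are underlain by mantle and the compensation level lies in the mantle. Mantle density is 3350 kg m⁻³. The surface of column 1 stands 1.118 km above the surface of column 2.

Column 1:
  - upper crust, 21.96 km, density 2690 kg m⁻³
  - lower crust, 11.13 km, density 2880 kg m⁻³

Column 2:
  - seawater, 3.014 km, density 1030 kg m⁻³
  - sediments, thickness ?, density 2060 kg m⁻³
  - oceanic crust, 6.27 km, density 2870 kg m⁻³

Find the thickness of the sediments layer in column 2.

Take the compensation level at the base of the deeper column (depth z_c below the surface of column 1) and equate Σ ρ_i t_i down to z_c; mantle fills any gap and the z_c terms cancel.
Column 1: 21.96×2690 + 11.13×2880 + (z_c − 33.09)×3350
Column 2: 1.118×0 + 3.014×1030 + x×2060 + 6.27×2870 + (z_c − 1.118 − 9.284 − x)×3350
The z_c×3350 term appears on both sides and cancels. Collect the known terms of each column as K = Σ(ρt)_known − 3350 × (depth of known layers): K_1 = 91126.8 − 3350×33.09 = −19724.7; K_2 = 21099.32 − 3350×(1.118 + 9.284) = −13747.38.
Balance: K_1 = K_2 − x×(3350 − 2060), so x = (K_2 − K_1)/(3350 − 2060) = 5977.32/1290 = 4.63 km.

4.63 km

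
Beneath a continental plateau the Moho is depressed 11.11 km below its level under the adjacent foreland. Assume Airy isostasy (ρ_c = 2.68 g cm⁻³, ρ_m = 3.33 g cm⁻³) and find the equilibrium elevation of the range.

2.69 km

By Archimedes' principle applied to the lithosphere: ρ_c h = (ρ_m − ρ_c) r.
h = r (ρ_m − ρ_c) / ρ_c = 11.11 km × (3.33 − 2.68) / 2.68 = 2.69 km.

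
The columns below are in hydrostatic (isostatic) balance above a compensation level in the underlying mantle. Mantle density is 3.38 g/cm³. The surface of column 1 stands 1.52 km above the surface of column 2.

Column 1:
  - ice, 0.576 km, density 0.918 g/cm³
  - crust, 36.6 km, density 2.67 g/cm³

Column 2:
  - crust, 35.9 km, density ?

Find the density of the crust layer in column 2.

2.76 g/cm³

Take the compensation level at the base of the deeper column (depth z_c below the surface of column 1) and equate Σ ρ_i t_i down to z_c; mantle fills any gap and the z_c terms cancel.
Column 1: 0.576×0.918 + 36.6×2.67 + (z_c − 37.176)×3.38
Column 2: 1.52×0 + 35.9×ρ + (z_c − 1.52 − 35.9)×3.38
The z_c×3.38 term appears on both sides and cancels. Collect the known terms of each column as K = Σ(ρt)_known − 3.38 × (depth of known layers): K_1 = 98.250768 − 3.38×37.176 = −27.404112; K_2 = 0 − 3.38×(1.52 + 35.9) = −126.4796.
Balance: K_1 = K_2 + 35.9×ρ, so ρ = (K_1 − K_2)/35.9 = 99.0755/35.9 = 2.76 g/cm³.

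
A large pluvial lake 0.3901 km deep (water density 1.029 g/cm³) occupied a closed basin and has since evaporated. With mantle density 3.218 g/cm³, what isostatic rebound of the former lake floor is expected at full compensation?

u = d ρ_w/ρ_m = 0.3901 km × 1.029/3.218 = 0.125 km.

0.125 km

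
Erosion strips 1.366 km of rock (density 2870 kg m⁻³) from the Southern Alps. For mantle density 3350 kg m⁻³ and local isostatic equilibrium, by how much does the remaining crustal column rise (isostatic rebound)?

Unloading: uplift u = e ρ_c/ρ_m = 1.366 km × 2870/3350 = 1.17 km.

1.17 km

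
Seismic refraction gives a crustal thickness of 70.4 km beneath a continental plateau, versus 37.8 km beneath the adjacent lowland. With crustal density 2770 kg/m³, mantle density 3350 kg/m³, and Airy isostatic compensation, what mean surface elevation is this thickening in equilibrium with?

5.64 km

Excess crust Δ = 70.4 km − 37.8 km = 32.6 km, split between elevation h and root r with h + r = Δ.
Airy balance ρ_c h = (ρ_m − ρ_c) r gives r = h ρ_c/(ρ_m − ρ_c), so h (1 + ρ_c/(ρ_m − ρ_c)) = Δ, i.e. h = Δ (ρ_m − ρ_c)/ρ_m.
h = 32.6 km × 580/3350 = 5.64 km.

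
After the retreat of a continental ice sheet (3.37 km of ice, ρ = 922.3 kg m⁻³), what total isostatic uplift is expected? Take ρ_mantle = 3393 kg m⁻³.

0.916 km

Removing the load lets mantle flow back in; uplift u satisfies ρ_ice t = ρ_m u.
u = t ρ_ice/ρ_m = 3.37 km × 922.3/3393 = 0.916 km.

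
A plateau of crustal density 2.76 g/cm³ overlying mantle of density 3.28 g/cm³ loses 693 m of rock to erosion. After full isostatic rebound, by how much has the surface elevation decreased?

Rebound u = e ρ_c/ρ_m = 693 m × 2.76/3.28 = 583.1 m.
Net surface drop = e − u = 693 m − 583.1 m = e (ρ_m − ρ_c)/ρ_m = 110 m.

110 m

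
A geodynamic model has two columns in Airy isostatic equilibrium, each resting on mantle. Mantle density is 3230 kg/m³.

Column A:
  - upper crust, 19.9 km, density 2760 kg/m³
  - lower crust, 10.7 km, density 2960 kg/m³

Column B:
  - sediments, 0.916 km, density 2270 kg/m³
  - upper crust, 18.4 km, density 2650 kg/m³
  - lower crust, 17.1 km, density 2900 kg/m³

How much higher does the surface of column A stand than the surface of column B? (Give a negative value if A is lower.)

For any compensation level in the mantle, the mantle terms cancel and isostasy reduces to e = (Σt_A − Σt_B) − (Σ(ρt)_A − Σ(ρt)_B) / ρ_m.
Σt_A = 30.6 km; Σt_B = 36.416 km; Σ(ρt)_A = 86596; Σ(ρt)_B = 100429.32 (in km·kg/m³).
e = (30.6 − 36.416) − (86596 − 100429.32) / 3230 = −1.53 km.

−1.53 km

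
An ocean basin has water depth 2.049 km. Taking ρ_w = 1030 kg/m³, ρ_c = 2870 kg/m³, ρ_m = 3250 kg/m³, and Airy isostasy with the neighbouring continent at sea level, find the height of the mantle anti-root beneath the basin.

In Airy isostatic equilibrium: replacing crust with seawater at the top is compensated by replacing crust with mantle at the base: d (ρ_c − ρ_w) = a (ρ_m − ρ_c).
a = d (ρ_c − ρ_w)/(ρ_m − ρ_c) = 2.049 km × 1840/380 = 9.92 km.

9.92 km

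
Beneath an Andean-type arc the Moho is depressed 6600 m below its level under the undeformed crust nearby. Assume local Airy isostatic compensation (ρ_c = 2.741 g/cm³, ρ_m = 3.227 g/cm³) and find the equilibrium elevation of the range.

For local isostatic compensation: ρ_c h = (ρ_m − ρ_c) r.
h = r (ρ_m − ρ_c) / ρ_c = 6600 m × (3.227 − 2.741) / 2.741 = 1170 m.

1170 m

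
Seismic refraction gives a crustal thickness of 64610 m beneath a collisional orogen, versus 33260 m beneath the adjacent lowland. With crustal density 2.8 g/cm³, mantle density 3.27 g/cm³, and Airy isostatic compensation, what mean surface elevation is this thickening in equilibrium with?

4510 m

Excess crust Δ = 64610 m − 33260 m = 31350 m, split between elevation h and root r with h + r = Δ.
Airy balance ρ_c h = (ρ_m − ρ_c) r gives r = h ρ_c/(ρ_m − ρ_c), so h (1 + ρ_c/(ρ_m − ρ_c)) = Δ, i.e. h = Δ (ρ_m − ρ_c)/ρ_m.
h = 31350 m × 0.47/3.27 = 4510 m.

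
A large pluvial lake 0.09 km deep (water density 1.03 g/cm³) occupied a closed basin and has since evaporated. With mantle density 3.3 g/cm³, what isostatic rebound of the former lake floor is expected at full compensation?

0.0281 km

u = d ρ_w/ρ_m = 0.09 km × 1.03/3.3 = 0.0281 km.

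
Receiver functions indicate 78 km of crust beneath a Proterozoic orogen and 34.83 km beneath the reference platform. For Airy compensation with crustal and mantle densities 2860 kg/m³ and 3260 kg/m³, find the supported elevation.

Excess crust Δ = 78 km − 34.83 km = 43.17 km, split between elevation h and root r with h + r = Δ.
Airy balance ρ_c h = (ρ_m − ρ_c) r gives r = h ρ_c/(ρ_m − ρ_c), so h (1 + ρ_c/(ρ_m − ρ_c)) = Δ, i.e. h = Δ (ρ_m − ρ_c)/ρ_m.
h = 43.17 km × 400/3260 = 5.3 km.

5.3 km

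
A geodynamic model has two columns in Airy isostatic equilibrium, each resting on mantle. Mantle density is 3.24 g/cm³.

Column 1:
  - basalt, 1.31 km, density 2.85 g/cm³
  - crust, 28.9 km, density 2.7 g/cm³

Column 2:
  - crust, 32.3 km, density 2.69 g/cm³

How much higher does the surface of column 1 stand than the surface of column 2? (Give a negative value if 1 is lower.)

−0.509 km

For any compensation level in the mantle, the mantle terms cancel and isostasy reduces to e = (Σt_1 − Σt_2) − (Σ(ρt)_1 − Σ(ρt)_2) / ρ_m.
Σt_1 = 30.21 km; Σt_2 = 32.3 km; Σ(ρt)_1 = 81.7635; Σ(ρt)_2 = 86.887 (in km·g/cm³).
e = (30.21 − 32.3) − (81.7635 − 86.887) / 3.24 = −0.509 km.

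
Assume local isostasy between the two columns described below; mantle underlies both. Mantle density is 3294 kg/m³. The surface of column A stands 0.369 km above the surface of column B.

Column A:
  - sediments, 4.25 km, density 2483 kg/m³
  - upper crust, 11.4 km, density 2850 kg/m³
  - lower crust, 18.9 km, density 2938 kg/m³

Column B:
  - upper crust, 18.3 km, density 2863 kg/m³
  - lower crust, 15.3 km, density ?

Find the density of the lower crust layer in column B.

2890 kg/m³

Take the compensation level at the base of the deeper column (depth z_c below the surface of column A) and equate Σ ρ_i t_i down to z_c; mantle fills any gap and the z_c terms cancel.
Column A: 4.25×2483 + 11.4×2850 + 18.9×2938 + (z_c − 34.55)×3294
Column B: 0.369×0 + 18.3×2863 + 15.3×ρ + (z_c − 0.369 − 33.6)×3294
The z_c×3294 term appears on both sides and cancels. Collect the known terms of each column as K = Σ(ρt)_known − 3294 × (depth of known layers): K_A = 98570.95 − 3294×34.55 = −15236.75; K_B = 52392.9 − 3294×(0.369 + 33.6) = −59500.986.
Balance: K_A = K_B + 15.3×ρ, so ρ = (K_A − K_B)/15.3 = 44264.2/15.3 = 2890 kg/m³.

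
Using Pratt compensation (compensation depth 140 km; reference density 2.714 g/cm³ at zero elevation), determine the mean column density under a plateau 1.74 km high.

2.68 g/cm³

Pratt balance: ρ_ref D = ρ (D + h).
ρ = ρ_ref D/(D + h) = 2.714 × 140 km/(140 km + 1.74 km) = 2.68 g/cm³.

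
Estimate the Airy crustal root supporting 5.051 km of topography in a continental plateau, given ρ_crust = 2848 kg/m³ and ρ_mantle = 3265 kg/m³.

34.5 km

Equating mass per unit area of the two columns: the weight of the topography is balanced by the buoyancy of the root, ρ_c h = (ρ_m − ρ_c) r.
r = h · ρ_c / (ρ_m − ρ_c) = 5.051 km × 2848 / (3265 − 2848) = 34.5 km.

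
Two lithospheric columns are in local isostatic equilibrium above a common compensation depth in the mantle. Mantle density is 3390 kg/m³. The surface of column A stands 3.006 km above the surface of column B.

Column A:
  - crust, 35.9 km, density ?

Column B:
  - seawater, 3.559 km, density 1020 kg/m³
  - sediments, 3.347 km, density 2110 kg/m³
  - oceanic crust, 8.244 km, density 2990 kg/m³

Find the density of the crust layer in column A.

2660 kg/m³

Take the compensation level at the base of the deeper column (depth z_c below the surface of column A) and equate Σ ρ_i t_i down to z_c; mantle fills any gap and the z_c terms cancel.
Column A: 35.9×ρ + (z_c − 35.9)×3390
Column B: 3.006×0 + 3.559×1020 + 3.347×2110 + 8.244×2990 + (z_c − 3.006 − 15.15)×3390
The z_c×3390 term appears on both sides and cancels. Collect the known terms of each column as K = Σ(ρt)_known − 3390 × (depth of known layers): K_A = 0 − 3390×35.9 = −121701; K_B = 35341.91 − 3390×(3.006 + 15.15) = −26206.93.
Balance: K_A + 35.9×ρ = K_B, so ρ = (K_B − K_A)/35.9 = 95494.1/35.9 = 2660 kg/m³.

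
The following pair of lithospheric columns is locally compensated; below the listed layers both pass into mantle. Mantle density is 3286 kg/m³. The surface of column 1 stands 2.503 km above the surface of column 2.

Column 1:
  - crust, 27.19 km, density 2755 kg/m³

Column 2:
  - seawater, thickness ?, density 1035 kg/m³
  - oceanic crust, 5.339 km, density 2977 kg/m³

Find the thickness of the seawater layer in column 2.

Take the compensation level at the base of the deeper column (depth z_c below the surface of column 1) and equate Σ ρ_i t_i down to z_c; mantle fills any gap and the z_c terms cancel.
Column 1: 27.19×2755 + (z_c − 27.19)×3286
Column 2: 2.503×0 + x×1035 + 5.339×2977 + (z_c − 2.503 − 5.339 − x)×3286
The z_c×3286 term appears on both sides and cancels. Collect the known terms of each column as K = Σ(ρt)_known − 3286 × (depth of known layers): K_1 = 74908.45 − 3286×27.19 = −14437.89; K_2 = 15894.203 − 3286×(2.503 + 5.339) = −9874.609.
Balance: K_1 = K_2 − x×(3286 − 1035), so x = (K_2 − K_1)/(3286 − 1035) = 4563.28/2251 = 2.03 km.

2.03 km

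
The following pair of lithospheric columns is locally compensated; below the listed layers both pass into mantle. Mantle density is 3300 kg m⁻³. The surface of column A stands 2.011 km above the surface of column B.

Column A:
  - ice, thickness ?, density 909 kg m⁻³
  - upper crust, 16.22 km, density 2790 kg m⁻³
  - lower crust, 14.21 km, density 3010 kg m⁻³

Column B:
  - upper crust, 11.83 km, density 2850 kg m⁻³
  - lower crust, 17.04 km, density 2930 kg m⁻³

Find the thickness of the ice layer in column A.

Take the compensation level at the base of the deeper column (depth z_c below the surface of column A) and equate Σ ρ_i t_i down to z_c; mantle fills any gap and the z_c terms cancel.
Column A: x×909 + 16.22×2790 + 14.21×3010 + (z_c − 30.43 − x)×3300
Column B: 2.011×0 + 11.83×2850 + 17.04×2930 + (z_c − 2.011 − 28.87)×3300
The z_c×3300 term appears on both sides and cancels. Collect the known terms of each column as K = Σ(ρt)_known − 3300 × (depth of known layers): K_A = 88025.9 − 3300×30.43 = −12393.1; K_B = 83642.7 − 3300×(2.011 + 28.87) = −18264.6.
Balance: K_A − x×(3300 − 909) = K_B, so x = (K_A − K_B)/(3300 − 909) = 5871.5/2391 = 2.46 km.

2.46 km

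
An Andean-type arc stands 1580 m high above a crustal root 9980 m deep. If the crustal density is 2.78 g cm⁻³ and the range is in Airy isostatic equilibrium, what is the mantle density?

3.22 g cm⁻³

Airy balance: ρ_c h = (ρ_m − ρ_c) r → ρ_m = ρ_c (1 + h/r).
ρ_m = 2.78 × (1 + 1580 m/9980 m) = 3.22 g cm⁻³.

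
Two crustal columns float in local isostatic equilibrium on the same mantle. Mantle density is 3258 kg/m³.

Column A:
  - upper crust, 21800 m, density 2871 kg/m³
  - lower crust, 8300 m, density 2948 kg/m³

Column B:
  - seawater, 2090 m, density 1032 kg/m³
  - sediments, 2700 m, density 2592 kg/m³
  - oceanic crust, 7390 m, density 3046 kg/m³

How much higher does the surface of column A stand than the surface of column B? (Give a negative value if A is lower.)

For any compensation level in the mantle, the mantle terms cancel and isostasy reduces to e = (Σt_A − Σt_B) − (Σ(ρt)_A − Σ(ρt)_B) / ρ_m.
Σt_A = 30100 m; Σt_B = 12180 m; Σ(ρt)_A = 87056200; Σ(ρt)_B = 31665220 (in m·kg/m³).
e = (30100 − 12180) − (87056200 − 31665220) / 3258 = 918 m.

918 m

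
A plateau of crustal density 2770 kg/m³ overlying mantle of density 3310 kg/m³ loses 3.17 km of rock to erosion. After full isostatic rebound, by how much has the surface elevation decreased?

0.517 km

Rebound u = e ρ_c/ρ_m = 3.17 km × 2770/3310 = 2.653 km.
Net surface drop = e − u = 3.17 km − 2.653 km = e (ρ_m − ρ_c)/ρ_m = 0.517 km.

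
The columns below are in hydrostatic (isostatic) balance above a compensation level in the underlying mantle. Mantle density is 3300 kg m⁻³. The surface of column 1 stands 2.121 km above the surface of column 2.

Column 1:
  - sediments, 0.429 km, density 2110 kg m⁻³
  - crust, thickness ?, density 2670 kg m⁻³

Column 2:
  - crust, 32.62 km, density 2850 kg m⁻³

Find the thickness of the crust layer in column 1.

33.6 km

Take the compensation level at the base of the deeper column (depth z_c below the surface of column 1) and equate Σ ρ_i t_i down to z_c; mantle fills any gap and the z_c terms cancel.
Column 1: 0.429×2110 + x×2670 + (z_c − 0.429 − x)×3300
Column 2: 2.121×0 + 32.62×2850 + (z_c − 2.121 − 32.62)×3300
The z_c×3300 term appears on both sides and cancels. Collect the known terms of each column as K = Σ(ρt)_known − 3300 × (depth of known layers): K_1 = 905.19 − 3300×0.429 = −510.51; K_2 = 92967 − 3300×(2.121 + 32.62) = −21678.3.
Balance: K_1 − x×(3300 − 2670) = K_2, so x = (K_1 − K_2)/(3300 − 2670) = 21167.8/630 = 33.6 km.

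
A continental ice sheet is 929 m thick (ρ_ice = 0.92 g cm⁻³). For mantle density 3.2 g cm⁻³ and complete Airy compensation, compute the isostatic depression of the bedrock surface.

Balancing pressure at the compensation depth: the ice load ρ_ice t is balanced by mantle displaced below, ρ_m s.
s = t ρ_ice / ρ_m = 929 m × 0.92/3.2 = 267 m.

267 m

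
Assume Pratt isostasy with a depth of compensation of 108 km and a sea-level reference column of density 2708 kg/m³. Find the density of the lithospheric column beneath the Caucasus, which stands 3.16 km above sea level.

Pratt balance: ρ_ref D = ρ (D + h).
ρ = ρ_ref D/(D + h) = 2708 × 108 km/(108 km + 3.16 km) = 2630 kg/m³.

2630 kg/m³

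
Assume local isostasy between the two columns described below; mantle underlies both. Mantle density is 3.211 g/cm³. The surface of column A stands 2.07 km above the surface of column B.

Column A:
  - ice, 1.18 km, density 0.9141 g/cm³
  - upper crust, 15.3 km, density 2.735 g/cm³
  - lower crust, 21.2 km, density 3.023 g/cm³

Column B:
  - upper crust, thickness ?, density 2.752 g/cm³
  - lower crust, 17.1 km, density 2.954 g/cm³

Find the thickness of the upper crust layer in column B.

Take the compensation level at the base of the deeper column (depth z_c below the surface of column A) and equate Σ ρ_i t_i down to z_c; mantle fills any gap and the z_c terms cancel.
Column A: 1.18×0.9141 + 15.3×2.735 + 21.2×3.023 + (z_c − 37.68)×3.211
Column B: 2.07×0 + x×2.752 + 17.1×2.954 + (z_c − 2.07 − 17.1 − x)×3.211
The z_c×3.211 term appears on both sides and cancels. Collect the known terms of each column as K = Σ(ρt)_known − 3.211 × (depth of known layers): K_A = 107.011738 − 3.211×37.68 = −13.978742; K_B = 50.5134 − 3.211×(2.07 + 17.1) = −11.04147.
Balance: K_A = K_B − x×(3.211 − 2.752), so x = (K_B − K_A)/(3.211 − 2.752) = 2.93727/0.459 = 6.4 km.

6.4 km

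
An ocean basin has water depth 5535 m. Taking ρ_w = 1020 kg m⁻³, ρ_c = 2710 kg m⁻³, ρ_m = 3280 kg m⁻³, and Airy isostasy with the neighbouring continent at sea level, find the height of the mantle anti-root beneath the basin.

In Airy isostatic equilibrium: replacing crust with seawater at the top is compensated by replacing crust with mantle at the base: d (ρ_c − ρ_w) = a (ρ_m − ρ_c).
a = d (ρ_c − ρ_w)/(ρ_m − ρ_c) = 5535 m × 1690/570 = 16400 m.

16400 m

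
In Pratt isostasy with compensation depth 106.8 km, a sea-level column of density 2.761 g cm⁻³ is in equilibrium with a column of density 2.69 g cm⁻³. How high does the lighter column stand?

2.82 km

ρ_ref D = ρ (D + h) → h = D (ρ_ref − ρ)/ρ.
h = 106.8 km × (2.761 − 2.69)/2.69 = 2.82 km.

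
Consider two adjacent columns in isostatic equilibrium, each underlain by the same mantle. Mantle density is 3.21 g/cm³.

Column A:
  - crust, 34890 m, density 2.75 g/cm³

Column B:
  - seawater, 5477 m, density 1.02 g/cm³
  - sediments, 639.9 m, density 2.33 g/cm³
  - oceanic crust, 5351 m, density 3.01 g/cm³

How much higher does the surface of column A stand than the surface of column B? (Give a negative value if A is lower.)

For any compensation level in the mantle, the mantle terms cancel and isostasy reduces to e = (Σt_A − Σt_B) − (Σ(ρt)_A − Σ(ρt)_B) / ρ_m.
Σt_A = 34890 m; Σt_B = 11467.9 m; Σ(ρt)_A = 95947.5; Σ(ρt)_B = 23184.017 (in m·g/cm³).
e = (34890 − 11467.9) − (95947.5 − 23184.017) / 3.21 = 754 m.

754 m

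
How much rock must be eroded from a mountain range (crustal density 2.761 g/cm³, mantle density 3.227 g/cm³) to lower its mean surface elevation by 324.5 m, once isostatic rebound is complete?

2250 m

Net drop Δ = e − u = e − e ρ_c/ρ_m = e (ρ_m − ρ_c)/ρ_m.
e = Δ ρ_m/(ρ_m − ρ_c) = 324.5 m × 3.227/0.466 = 2250 m.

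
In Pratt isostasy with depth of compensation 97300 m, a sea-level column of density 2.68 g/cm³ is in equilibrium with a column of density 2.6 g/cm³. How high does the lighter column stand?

ρ_ref D = ρ (D + h) → h = D (ρ_ref − ρ)/ρ.
h = 97300 m × (2.68 − 2.6)/2.6 = 2990 m.

2990 m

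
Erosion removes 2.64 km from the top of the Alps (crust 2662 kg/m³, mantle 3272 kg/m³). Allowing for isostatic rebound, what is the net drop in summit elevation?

Rebound u = e ρ_c/ρ_m = 2.64 km × 2662/3272 = 2.148 km.
Net surface drop = e − u = 2.64 km − 2.148 km = e (ρ_m − ρ_c)/ρ_m = 0.492 km.

0.492 km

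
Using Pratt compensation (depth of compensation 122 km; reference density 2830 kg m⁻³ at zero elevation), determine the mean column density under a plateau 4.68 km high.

2730 kg m⁻³

Pratt balance: ρ_ref D = ρ (D + h).
ρ = ρ_ref D/(D + h) = 2830 × 122 km/(122 km + 4.68 km) = 2730 kg m⁻³.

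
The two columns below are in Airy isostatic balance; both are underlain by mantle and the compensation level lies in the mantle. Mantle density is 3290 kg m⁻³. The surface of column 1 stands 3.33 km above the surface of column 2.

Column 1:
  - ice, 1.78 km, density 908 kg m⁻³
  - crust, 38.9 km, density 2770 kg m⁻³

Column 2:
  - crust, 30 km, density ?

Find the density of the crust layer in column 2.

Take the compensation level at the base of the deeper column (depth z_c below the surface of column 1) and equate Σ ρ_i t_i down to z_c; mantle fills any gap and the z_c terms cancel.
Column 1: 1.78×908 + 38.9×2770 + (z_c − 40.68)×3290
Column 2: 3.33×0 + 30×ρ + (z_c − 3.33 − 30)×3290
The z_c×3290 term appears on both sides and cancels. Collect the known terms of each column as K = Σ(ρt)_known − 3290 × (depth of known layers): K_1 = 109369.24 − 3290×40.68 = −24467.96; K_2 = 0 − 3290×(3.33 + 30) = −109655.7.
Balance: K_1 = K_2 + 30×ρ, so ρ = (K_1 − K_2)/30 = 85187.7/30 = 2840 kg m⁻³.

2840 kg m⁻³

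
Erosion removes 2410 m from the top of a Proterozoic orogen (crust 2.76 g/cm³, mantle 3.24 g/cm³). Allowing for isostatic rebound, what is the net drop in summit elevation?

Rebound u = e ρ_c/ρ_m = 2410 m × 2.76/3.24 = 2053 m.
Net surface drop = e − u = 2410 m − 2053 m = e (ρ_m − ρ_c)/ρ_m = 357 m.

357 m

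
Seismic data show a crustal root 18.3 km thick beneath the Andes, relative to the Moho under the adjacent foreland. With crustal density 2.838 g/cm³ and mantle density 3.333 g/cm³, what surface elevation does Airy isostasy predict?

Balancing pressure at the compensation depth: ρ_c h = (ρ_m − ρ_c) r.
h = r (ρ_m − ρ_c) / ρ_c = 18.3 km × (3.333 − 2.838) / 2.838 = 3.19 km.

3.19 km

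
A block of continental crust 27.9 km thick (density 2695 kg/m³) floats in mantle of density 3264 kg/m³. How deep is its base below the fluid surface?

23 km

Draft d = t ρ_obj/ρ_fluid = 27.9 km × 2695/3264 = 23 km.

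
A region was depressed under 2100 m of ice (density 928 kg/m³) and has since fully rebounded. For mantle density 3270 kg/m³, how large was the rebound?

596 m

Removing the load lets mantle flow back in; uplift u satisfies ρ_ice t = ρ_m u.
u = t ρ_ice/ρ_m = 2100 m × 928/3270 = 596 m.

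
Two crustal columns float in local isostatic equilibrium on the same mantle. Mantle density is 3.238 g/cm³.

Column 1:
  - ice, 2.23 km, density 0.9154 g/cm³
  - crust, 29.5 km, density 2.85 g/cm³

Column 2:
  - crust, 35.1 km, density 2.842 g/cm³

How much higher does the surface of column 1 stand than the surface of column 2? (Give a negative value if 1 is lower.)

For any compensation level in the mantle, the mantle terms cancel and isostasy reduces to e = (Σt_1 − Σt_2) − (Σ(ρt)_1 − Σ(ρt)_2) / ρ_m.
Σt_1 = 31.73 km; Σt_2 = 35.1 km; Σ(ρt)_1 = 86.116342; Σ(ρt)_2 = 99.7542 (in km·g/cm³).
e = (31.73 − 35.1) − (86.116342 − 99.7542) / 3.238 = 0.842 km.

0.842 km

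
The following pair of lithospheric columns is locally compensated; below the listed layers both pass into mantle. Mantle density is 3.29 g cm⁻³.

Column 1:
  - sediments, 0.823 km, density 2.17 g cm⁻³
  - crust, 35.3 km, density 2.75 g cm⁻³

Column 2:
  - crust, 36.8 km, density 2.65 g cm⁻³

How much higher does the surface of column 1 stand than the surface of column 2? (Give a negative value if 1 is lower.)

−1.08 km

For any compensation level in the mantle, the mantle terms cancel and isostasy reduces to e = (Σt_1 − Σt_2) − (Σ(ρt)_1 − Σ(ρt)_2) / ρ_m.
Σt_1 = 36.123 km; Σt_2 = 36.8 km; Σ(ρt)_1 = 98.86091; Σ(ρt)_2 = 97.52 (in km·g cm⁻³).
e = (36.123 − 36.8) − (98.86091 − 97.52) / 3.29 = −1.08 km.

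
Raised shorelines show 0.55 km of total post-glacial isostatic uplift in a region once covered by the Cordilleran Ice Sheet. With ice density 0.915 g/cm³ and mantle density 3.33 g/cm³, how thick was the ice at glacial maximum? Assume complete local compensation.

2 km

u = t ρ_ice/ρ_m → t = u ρ_m/ρ_ice = 0.55 km × 3.33/0.915 = 2 km.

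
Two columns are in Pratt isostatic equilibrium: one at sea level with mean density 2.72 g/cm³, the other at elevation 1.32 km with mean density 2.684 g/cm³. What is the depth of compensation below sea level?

98.4 km

ρ_ref D = ρ (D + h) → D (ρ_ref − ρ) = ρ h.
D = ρ h/(ρ_ref − ρ) = 2.684 × 1.32 km/(2.72 − 2.684) = 98.4 km.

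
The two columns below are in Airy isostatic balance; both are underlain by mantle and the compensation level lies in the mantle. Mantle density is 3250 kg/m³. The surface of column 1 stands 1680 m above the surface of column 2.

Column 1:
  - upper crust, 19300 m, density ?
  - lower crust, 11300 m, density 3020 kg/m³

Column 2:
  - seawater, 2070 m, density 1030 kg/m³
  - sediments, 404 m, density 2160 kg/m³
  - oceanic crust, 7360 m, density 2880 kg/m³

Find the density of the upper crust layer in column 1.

Take the compensation level at the base of the deeper column (depth z_c below the surface of column 1) and equate Σ ρ_i t_i down to z_c; mantle fills any gap and the z_c terms cancel.
Column 1: 19300×ρ + 11300×3020 + (z_c − 30600)×3250
Column 2: 1680×0 + 2070×1030 + 404×2160 + 7360×2880 + (z_c − 1680 − 9834)×3250
The z_c×3250 term appears on both sides and cancels. Collect the known terms of each column as K = Σ(ρt)_known − 3250 × (depth of known layers): K_1 = 34126000 − 3250×30600 = −65324000; K_2 = 24201540 − 3250×(1680 + 9834) = −13218960.
Balance: K_1 + 19300×ρ = K_2, so ρ = (K_2 − K_1)/19300 = 52105000/19300 = 2700 kg/m³.

2700 kg/m³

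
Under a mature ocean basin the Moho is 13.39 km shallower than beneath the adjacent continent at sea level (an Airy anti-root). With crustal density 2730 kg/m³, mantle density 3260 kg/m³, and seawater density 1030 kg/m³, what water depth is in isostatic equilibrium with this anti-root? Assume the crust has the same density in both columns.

4.17 km

Replacing a thickness d of crust by seawater at the top must be balanced by replacing crust with mantle at the base: d (ρ_c − ρ_w) = a (ρ_m − ρ_c).
d = a (ρ_m − ρ_c)/(ρ_c − ρ_w) = 13.39 km × 530/1700 = 4.17 km.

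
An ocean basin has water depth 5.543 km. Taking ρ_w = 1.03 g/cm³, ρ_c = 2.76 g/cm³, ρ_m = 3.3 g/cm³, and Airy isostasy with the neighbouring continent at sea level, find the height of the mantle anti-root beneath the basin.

By Archimedes' principle applied to the lithosphere: replacing crust with seawater at the top is compensated by replacing crust with mantle at the base: d (ρ_c − ρ_w) = a (ρ_m − ρ_c).
a = d (ρ_c − ρ_w)/(ρ_m − ρ_c) = 5.543 km × 1.73/0.54 = 17.8 km.

17.8 km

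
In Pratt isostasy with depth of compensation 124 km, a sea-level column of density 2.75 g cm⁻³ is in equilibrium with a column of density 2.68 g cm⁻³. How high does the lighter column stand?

ρ_ref D = ρ (D + h) → h = D (ρ_ref − ρ)/ρ.
h = 124 km × (2.75 − 2.68)/2.68 = 3.24 km.

3.24 km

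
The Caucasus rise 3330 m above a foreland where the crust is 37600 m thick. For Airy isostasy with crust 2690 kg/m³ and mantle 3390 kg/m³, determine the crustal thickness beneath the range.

Root depth r = h ρ_c / (ρ_m − ρ_c) = 3330 m × 2690 / 700 = 12800 m.
Total thickness = T + h + r = 37600 m + 3330 m + 12800 m = 53700 m.

53700 m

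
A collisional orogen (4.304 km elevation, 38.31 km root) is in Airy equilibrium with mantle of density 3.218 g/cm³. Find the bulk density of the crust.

2.89 g/cm³

ρ_c h = (ρ_m − ρ_c) r → ρ_c (h + r) = ρ_m r → ρ_c = ρ_m r / (h + r).
ρ_c = 3.218 × 38.31 km / (4.304 km + 38.31 km) = 2.89 g/cm³.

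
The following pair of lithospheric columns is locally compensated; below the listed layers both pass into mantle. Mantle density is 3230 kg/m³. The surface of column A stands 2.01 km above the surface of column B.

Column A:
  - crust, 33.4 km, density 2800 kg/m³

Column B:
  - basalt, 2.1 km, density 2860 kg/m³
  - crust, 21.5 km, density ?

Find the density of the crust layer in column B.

2900 kg/m³

Take the compensation level at the base of the deeper column (depth z_c below the surface of column A) and equate Σ ρ_i t_i down to z_c; mantle fills any gap and the z_c terms cancel.
Column A: 33.4×2800 + (z_c − 33.4)×3230
Column B: 2.01×0 + 2.1×2860 + 21.5×ρ + (z_c − 2.01 − 23.6)×3230
The z_c×3230 term appears on both sides and cancels. Collect the known terms of each column as K = Σ(ρt)_known − 3230 × (depth of known layers): K_A = 93520 − 3230×33.4 = −14362; K_B = 6006 − 3230×(2.01 + 23.6) = −76714.3.
Balance: K_A = K_B + 21.5×ρ, so ρ = (K_A − K_B)/21.5 = 62352.3/21.5 = 2900 kg/m³.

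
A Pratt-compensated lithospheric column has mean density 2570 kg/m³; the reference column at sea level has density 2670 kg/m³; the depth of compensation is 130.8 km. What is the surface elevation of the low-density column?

5.09 km

ρ_ref D = ρ (D + h) → h = D (ρ_ref − ρ)/ρ.
h = 130.8 km × (2670 − 2570)/2570 = 5.09 km.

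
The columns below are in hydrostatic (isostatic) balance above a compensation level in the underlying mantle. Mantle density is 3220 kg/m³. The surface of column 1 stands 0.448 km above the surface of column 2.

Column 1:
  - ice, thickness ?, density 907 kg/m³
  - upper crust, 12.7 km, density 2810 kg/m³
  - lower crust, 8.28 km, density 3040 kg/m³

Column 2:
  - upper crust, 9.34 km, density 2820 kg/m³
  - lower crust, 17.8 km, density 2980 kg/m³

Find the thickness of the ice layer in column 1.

Take the compensation level at the base of the deeper column (depth z_c below the surface of column 1) and equate Σ ρ_i t_i down to z_c; mantle fills any gap and the z_c terms cancel.
Column 1: x×907 + 12.7×2810 + 8.28×3040 + (z_c − 20.98 − x)×3220
Column 2: 0.448×0 + 9.34×2820 + 17.8×2980 + (z_c − 0.448 − 27.14)×3220
The z_c×3220 term appears on both sides and cancels. Collect the known terms of each column as K = Σ(ρt)_known − 3220 × (depth of known layers): K_1 = 60858.2 − 3220×20.98 = −6697.4; K_2 = 79382.8 − 3220×(0.448 + 27.14) = −9450.56.
Balance: K_1 − x×(3220 − 907) = K_2, so x = (K_1 − K_2)/(3220 − 907) = 2753.16/2313 = 1.19 km.

1.19 km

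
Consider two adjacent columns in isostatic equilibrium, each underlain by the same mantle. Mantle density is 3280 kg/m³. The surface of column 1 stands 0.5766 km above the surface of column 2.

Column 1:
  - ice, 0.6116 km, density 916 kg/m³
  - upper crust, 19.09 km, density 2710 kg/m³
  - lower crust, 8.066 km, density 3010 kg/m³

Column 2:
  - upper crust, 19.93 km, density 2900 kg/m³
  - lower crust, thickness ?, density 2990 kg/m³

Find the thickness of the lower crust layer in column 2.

Take the compensation level at the base of the deeper column (depth z_c below the surface of column 1) and equate Σ ρ_i t_i down to z_c; mantle fills any gap and the z_c terms cancel.
Column 1: 0.6116×916 + 19.09×2710 + 8.066×3010 + (z_c − 27.7676)×3280
Column 2: 0.5766×0 + 19.93×2900 + x×2990 + (z_c − 0.5766 − 19.93 − x)×3280
The z_c×3280 term appears on both sides and cancels. Collect the known terms of each column as K = Σ(ρt)_known − 3280 × (depth of known layers): K_1 = 76572.7856 − 3280×27.7676 = −14504.9424; K_2 = 57797 − 3280×(0.5766 + 19.93) = −9464.648.
Balance: K_1 = K_2 − x×(3280 − 2990), so x = (K_2 − K_1)/(3280 − 2990) = 5040.29/290 = 17.4 km.

17.4 km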